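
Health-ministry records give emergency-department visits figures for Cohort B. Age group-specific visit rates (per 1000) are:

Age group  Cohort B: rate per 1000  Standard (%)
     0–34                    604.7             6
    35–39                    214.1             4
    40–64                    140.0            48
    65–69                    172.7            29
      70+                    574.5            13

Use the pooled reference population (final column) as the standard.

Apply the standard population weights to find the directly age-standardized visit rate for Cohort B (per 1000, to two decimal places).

236.81

Standard weights: 0.06, 0.04, 0.48, 0.29, 0.13.
Standardized rate: 0.0600×604.7 + 0.0400×214.1 + 0.4800×140.0 + 0.2900×172.7 + 0.1300×574.5 = 236.8140 per 1000.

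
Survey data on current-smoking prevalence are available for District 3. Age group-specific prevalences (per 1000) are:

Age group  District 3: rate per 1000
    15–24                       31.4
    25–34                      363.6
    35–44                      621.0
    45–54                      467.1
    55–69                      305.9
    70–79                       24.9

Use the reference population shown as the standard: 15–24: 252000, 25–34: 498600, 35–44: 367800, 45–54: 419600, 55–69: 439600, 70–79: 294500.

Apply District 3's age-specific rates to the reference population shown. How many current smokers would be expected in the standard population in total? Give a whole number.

Expected current smokers = Σ (standard pop × age-specific rate ÷ 1000)
= 252000×31.4/1000 + 498600×363.6/1000 + 367800×621.0/1000 + 419600×467.1/1000 + 439600×305.9/1000 + 294500×24.9/1000
= 7912.80 + 181290.96 + 228403.80 + 195995.16 + 134473.64 + 7333.05 = 755409.41.

755409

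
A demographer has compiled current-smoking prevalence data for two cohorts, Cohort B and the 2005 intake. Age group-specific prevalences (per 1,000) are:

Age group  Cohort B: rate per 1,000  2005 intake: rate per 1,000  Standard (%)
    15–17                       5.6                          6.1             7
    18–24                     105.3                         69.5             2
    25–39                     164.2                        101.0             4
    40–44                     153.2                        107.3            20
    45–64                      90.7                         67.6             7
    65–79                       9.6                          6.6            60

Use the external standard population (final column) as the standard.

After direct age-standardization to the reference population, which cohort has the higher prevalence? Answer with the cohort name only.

Standard weights: 0.07, 0.02, 0.04, 0.20, 0.07, 0.60.
Cohort B: 0.0700×5.6 + 0.0200×105.3 + 0.0400×164.2 + 0.2000×153.2 + 0.0700×90.7 + 0.6000×9.6 = 51.8150 per 1,000.
The 2005 intake: 0.0700×6.1 + 0.0200×69.5 + 0.0400×101.0 + 0.2000×107.3 + 0.0700×67.6 + 0.6000×6.6 = 36.0090 per 1,000.

Cohort B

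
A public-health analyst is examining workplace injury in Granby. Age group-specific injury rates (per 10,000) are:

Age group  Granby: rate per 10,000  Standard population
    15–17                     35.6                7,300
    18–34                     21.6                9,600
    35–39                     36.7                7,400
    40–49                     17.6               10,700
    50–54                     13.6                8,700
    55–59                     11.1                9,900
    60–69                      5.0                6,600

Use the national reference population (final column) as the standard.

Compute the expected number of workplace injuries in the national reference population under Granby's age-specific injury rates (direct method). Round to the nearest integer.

119

Expected workplace injuries = Σ (standard pop × age-specific rate ÷ 10,000)
= 7,300×35.6/10,000 + 9,600×21.6/10,000 + 7,400×36.7/10,000 + 10,700×17.6/10,000 + 8,700×13.6/10,000 + 9,900×11.1/10,000 + 6,600×5.0/10,000
= 25.99 + 20.74 + 27.16 + 18.83 + 11.83 + 10.99 + 3.30 = 118.84.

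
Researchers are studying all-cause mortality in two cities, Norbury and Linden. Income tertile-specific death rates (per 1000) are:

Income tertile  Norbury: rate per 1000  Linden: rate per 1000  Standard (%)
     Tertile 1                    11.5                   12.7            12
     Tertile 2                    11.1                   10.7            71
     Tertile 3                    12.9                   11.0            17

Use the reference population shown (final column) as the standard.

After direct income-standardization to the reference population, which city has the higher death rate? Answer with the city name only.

Standard weights: 0.12, 0.71, 0.17.
Norbury: 0.1200×11.5 + 0.7100×11.1 + 0.1700×12.9 = 11.4540 per 1000.
Linden: 0.1200×12.7 + 0.7100×10.7 + 0.1700×11.0 = 10.9910 per 1000.

Norbury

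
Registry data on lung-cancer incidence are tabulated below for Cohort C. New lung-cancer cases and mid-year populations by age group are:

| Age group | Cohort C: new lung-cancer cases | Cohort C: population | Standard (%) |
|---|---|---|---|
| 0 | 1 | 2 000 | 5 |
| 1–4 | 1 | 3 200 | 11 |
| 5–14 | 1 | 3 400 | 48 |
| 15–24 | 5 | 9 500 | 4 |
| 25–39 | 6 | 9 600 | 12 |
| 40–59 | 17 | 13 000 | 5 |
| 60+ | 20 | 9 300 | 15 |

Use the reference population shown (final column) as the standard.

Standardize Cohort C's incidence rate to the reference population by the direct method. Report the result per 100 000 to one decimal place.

Age-specific rates per 100 000 for Cohort C: 50.00, 31.25, 29.41, 52.63, 62.50, 130.77, 215.05.
Standard weights: 0.05, 0.11, 0.48, 0.04, 0.12, 0.05, 0.15.
Standardized rate: 0.0500×50.00 + 0.1100×31.25 + 0.4800×29.41 + 0.0400×52.63 + 0.1200×62.50 + 0.0500×130.77 + 0.1500×215.05 = 68.4569 per 100 000.

68.5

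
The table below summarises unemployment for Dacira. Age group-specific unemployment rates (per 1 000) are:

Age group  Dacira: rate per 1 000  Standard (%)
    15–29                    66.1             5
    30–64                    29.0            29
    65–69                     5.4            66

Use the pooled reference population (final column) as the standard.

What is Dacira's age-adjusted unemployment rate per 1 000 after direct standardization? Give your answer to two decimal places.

15.28

Standard weights: 0.05, 0.29, 0.66.
Standardized rate: 0.0500×66.1 + 0.2900×29.0 + 0.6600×5.4 = 15.2790 per 1 000.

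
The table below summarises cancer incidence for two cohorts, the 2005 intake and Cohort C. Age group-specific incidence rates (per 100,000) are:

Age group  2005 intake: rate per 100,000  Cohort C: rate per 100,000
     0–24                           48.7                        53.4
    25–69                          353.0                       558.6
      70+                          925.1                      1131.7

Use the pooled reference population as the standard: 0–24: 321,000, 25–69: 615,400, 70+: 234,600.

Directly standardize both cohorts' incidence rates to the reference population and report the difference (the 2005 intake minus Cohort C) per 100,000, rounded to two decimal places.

Standard total = 1,171,000; weights = 0.2741, 0.5255, 0.2003.
The 2005 intake: 0.2741×48.7 + 0.5255×353.0 + 0.2003×925.1 = 384.1993 per 100,000.
Cohort C: 0.2741×53.4 + 0.5255×558.6 + 0.2003×1131.7 = 534.9280 per 100,000.
Difference = 384.1993 − 534.9280 = -150.7287.

-150.73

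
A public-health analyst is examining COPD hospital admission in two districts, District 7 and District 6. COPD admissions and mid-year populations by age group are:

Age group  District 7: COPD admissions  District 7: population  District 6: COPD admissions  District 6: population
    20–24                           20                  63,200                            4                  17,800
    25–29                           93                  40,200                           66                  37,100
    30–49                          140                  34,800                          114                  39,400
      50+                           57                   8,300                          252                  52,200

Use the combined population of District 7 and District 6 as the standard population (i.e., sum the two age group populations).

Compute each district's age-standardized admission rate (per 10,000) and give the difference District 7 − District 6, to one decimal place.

Age-specific rates per 10,000 for District 7: 3.16, 23.13, 40.23, 68.67.
For District 6: 2.25, 17.79, 28.93, 48.28.
Combined standard total = 293,000; weights = 0.2765, 0.2638, 0.2532, 0.2065.
District 7: 0.2765×3.16 + 0.2638×23.13 + 0.2532×40.23 + 0.2065×68.67 = 31.3464 per 10,000.
District 6: 0.2765×2.25 + 0.2638×17.79 + 0.2532×28.93 + 0.2065×48.28 = 22.6101 per 10,000.
Difference = 31.3464 − 22.6101 = 8.7363.

8.7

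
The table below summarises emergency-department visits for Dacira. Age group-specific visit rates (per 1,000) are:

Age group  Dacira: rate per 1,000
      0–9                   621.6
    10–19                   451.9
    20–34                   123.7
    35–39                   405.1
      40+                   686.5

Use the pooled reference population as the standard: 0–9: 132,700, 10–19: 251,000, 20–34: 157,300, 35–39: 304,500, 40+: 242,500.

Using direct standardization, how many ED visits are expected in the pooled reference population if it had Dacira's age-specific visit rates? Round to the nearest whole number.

Expected ED visits = Σ (standard pop × age-specific rate ÷ 1,000)
= 132,700×621.6/1,000 + 251,000×451.9/1,000 + 157,300×123.7/1,000 + 304,500×405.1/1,000 + 242,500×686.5/1,000
= 82486.32 + 113426.90 + 19458.01 + 123352.95 + 166476.25 = 505200.43.

505200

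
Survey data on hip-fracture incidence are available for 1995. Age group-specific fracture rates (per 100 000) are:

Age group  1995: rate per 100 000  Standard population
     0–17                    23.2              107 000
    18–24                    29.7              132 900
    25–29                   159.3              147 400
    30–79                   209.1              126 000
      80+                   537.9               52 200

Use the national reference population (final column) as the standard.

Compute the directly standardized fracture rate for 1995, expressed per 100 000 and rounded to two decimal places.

Standard total = 565 500; weights = 0.1892, 0.2350, 0.2607, 0.2228, 0.0923.
Standardized rate: 0.1892×23.2 + 0.2350×29.7 + 0.2607×159.3 + 0.2228×209.1 + 0.0923×537.9 = 149.1341 per 100 000.

149.13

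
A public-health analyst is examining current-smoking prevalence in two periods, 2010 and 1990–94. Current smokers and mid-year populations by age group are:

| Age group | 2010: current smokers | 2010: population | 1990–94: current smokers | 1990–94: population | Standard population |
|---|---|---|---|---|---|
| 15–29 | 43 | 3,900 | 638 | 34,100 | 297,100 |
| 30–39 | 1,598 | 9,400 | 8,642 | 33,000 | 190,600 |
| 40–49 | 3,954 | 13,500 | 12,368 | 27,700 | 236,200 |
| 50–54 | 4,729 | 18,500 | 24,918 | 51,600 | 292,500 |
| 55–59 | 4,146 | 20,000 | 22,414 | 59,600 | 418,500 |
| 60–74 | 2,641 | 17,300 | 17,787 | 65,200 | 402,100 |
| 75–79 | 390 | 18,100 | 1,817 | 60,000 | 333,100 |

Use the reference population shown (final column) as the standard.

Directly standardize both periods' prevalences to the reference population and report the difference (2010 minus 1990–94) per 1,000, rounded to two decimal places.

-112.63

Age-specific rates per 1,000 for 2010: 11.026, 170.000, 292.889, 255.622, 207.300, 152.659, 21.547.
For 1990–94: 18.710, 261.879, 446.498, 482.907, 376.074, 272.807, 30.283.
Standard total = 2,170,100; weights = 0.1369, 0.0878, 0.1088, 0.1348, 0.1928, 0.1853, 0.1535.
2010: 0.1369×11.026 + 0.0878×170.000 + 0.1088×292.889 + 0.1348×255.622 + 0.1928×207.300 + 0.1853×152.659 + 0.1535×21.547 = 154.3449 per 1,000.
1990–94: 0.1369×18.710 + 0.0878×261.879 + 0.1088×446.498 + 0.1348×482.907 + 0.1928×376.074 + 0.1853×272.807 + 0.1535×30.283 = 266.9719 per 1,000.
Difference = 154.3449 − 266.9719 = -112.6270.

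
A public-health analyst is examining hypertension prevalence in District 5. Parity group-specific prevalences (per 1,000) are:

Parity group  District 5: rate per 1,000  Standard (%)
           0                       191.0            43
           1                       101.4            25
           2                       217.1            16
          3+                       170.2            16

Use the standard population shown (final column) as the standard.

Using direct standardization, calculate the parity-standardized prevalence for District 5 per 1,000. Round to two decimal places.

169.45

Standard weights: 0.43, 0.25, 0.16, 0.16.
Standardized rate: 0.4300×191.0 + 0.2500×101.4 + 0.1600×217.1 + 0.1600×170.2 = 169.4480 per 1,000.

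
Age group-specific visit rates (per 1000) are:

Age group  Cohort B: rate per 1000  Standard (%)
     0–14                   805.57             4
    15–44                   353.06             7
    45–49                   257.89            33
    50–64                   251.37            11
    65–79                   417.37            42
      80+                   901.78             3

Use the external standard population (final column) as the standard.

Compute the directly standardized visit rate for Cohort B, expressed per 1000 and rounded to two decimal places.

372.04

Standard weights: 0.04, 0.07, 0.33, 0.11, 0.42, 0.03.
Standardized rate: 0.0400×805.57 + 0.0700×353.06 + 0.3300×257.89 + 0.1100×251.37 + 0.4200×417.37 + 0.0300×901.78 = 372.0402 per 1000.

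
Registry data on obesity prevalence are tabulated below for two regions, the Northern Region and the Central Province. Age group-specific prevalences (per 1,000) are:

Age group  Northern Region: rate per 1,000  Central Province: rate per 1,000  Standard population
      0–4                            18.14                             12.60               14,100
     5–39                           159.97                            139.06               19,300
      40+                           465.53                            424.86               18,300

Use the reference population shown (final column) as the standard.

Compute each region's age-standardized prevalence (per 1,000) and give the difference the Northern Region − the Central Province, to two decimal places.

23.71

Standard total = 51,700; weights = 0.2727, 0.3733, 0.3540.
The Northern Region: 0.2727×18.14 + 0.3733×159.97 + 0.3540×465.53 = 229.4467 per 1,000.
The Central Province: 0.2727×12.60 + 0.3733×139.06 + 0.3540×424.86 = 205.7342 per 1,000.
Difference = 229.4467 − 205.7342 = 23.7125.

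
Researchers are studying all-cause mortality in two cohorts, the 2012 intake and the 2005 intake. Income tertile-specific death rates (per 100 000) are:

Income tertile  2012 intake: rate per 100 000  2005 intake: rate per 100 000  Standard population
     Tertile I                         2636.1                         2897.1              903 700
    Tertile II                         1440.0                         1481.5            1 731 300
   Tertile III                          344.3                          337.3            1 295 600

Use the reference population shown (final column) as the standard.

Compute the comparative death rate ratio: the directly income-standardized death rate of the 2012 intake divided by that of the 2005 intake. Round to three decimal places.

Standard total = 3 930 600; weights = 0.2299, 0.4405, 0.3296.
The 2012 intake: 0.2299×2636.1 + 0.4405×1440.0 + 0.3296×344.3 = 1353.8367 per 100 000.
The 2005 intake: 0.2299×2897.1 + 0.4405×1481.5 + 0.3296×337.3 = 1429.8163 per 100 000.
Ratio = 1353.8367 ÷ 1429.8163 = 0.94686.

0.947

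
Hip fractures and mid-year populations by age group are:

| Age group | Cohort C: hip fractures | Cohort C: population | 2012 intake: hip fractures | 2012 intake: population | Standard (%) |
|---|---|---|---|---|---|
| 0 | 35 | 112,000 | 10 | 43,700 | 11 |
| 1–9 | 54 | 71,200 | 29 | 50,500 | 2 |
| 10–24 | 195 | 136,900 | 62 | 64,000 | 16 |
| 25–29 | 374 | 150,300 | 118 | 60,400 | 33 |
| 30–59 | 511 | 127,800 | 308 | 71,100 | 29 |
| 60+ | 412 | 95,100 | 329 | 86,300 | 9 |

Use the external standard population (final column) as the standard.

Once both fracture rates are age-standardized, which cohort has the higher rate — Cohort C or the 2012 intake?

Age-specific rates per 100,000 for Cohort C: 31.25, 75.84, 142.44, 248.84, 399.84, 433.23.
For the 2012 intake: 22.88, 57.43, 96.88, 195.36, 433.19, 381.23.
Standard weights: 0.11, 0.02, 0.16, 0.33, 0.29, 0.09.
Cohort C: 0.1100×31.25 + 0.0200×75.84 + 0.1600×142.44 + 0.3300×248.84 + 0.2900×399.84 + 0.0900×433.23 = 264.8056 per 100,000.
The 2012 intake: 0.1100×22.88 + 0.0200×57.43 + 0.1600×96.88 + 0.3300×195.36 + 0.2900×433.19 + 0.0900×381.23 = 243.5723 per 100,000.

Cohort C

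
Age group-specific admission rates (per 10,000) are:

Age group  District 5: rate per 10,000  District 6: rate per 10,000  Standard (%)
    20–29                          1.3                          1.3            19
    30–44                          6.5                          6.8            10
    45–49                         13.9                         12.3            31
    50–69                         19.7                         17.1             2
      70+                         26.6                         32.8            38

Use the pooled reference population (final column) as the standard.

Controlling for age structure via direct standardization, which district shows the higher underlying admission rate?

Standard weights: 0.19, 0.10, 0.31, 0.02, 0.38.
District 5: 0.1900×1.3 + 0.1000×6.5 + 0.3100×13.9 + 0.0200×19.7 + 0.3800×26.6 = 15.7080 per 10,000.
District 6: 0.1900×1.3 + 0.1000×6.8 + 0.3100×12.3 + 0.0200×17.1 + 0.3800×32.8 = 17.5460 per 10,000.

District 6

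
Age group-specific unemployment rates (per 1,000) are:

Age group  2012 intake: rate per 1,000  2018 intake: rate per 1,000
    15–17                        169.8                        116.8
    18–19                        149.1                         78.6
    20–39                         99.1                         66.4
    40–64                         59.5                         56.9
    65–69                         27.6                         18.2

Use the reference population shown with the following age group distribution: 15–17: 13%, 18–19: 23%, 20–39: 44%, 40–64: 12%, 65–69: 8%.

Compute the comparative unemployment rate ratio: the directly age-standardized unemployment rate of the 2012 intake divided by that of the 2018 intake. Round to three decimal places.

1.545

Standard weights: 0.13, 0.23, 0.44, 0.12, 0.08.
The 2012 intake: 0.1300×169.8 + 0.2300×149.1 + 0.4400×99.1 + 0.1200×59.5 + 0.0800×27.6 = 109.3190 per 1,000.
The 2018 intake: 0.1300×116.8 + 0.2300×78.6 + 0.4400×66.4 + 0.1200×56.9 + 0.0800×18.2 = 70.7620 per 1,000.
Ratio = 109.3190 ÷ 70.7620 = 1.54488.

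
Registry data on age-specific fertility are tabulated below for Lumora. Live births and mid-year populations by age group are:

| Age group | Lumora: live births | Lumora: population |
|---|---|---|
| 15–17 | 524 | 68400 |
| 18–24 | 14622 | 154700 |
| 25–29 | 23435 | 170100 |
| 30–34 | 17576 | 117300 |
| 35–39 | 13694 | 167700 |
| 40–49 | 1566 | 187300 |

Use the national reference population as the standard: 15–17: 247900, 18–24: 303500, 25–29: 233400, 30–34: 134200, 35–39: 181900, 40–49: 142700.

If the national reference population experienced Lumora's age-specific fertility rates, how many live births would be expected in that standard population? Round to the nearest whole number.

Age-specific rates per 1000 for Lumora: 7.661, 94.518, 137.772, 149.838, 81.658, 8.361.
Expected live births = Σ (standard pop × age-specific rate ÷ 1000)
= 247900×7.661/1000 + 303500×94.518/1000 + 233400×137.772/1000 + 134200×149.838/1000 + 181900×81.658/1000 + 142700×8.361/1000
= 1899.12 + 28686.34 + 32155.96 + 20108.26 + 14853.54 + 1193.10 = 98896.32.

98896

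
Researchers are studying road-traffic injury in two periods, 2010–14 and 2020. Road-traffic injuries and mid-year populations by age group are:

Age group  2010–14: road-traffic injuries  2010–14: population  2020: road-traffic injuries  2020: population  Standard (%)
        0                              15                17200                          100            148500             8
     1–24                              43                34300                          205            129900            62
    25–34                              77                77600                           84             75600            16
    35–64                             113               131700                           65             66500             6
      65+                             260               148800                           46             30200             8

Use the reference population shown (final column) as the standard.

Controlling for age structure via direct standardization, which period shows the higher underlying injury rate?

2020

Age-specific rates per 100000 for 2010–14: 87.21, 125.36, 99.23, 85.80, 174.73.
For 2020: 67.34, 157.81, 111.11, 97.74, 152.32.
Standard weights: 0.08, 0.62, 0.16, 0.06, 0.08.
2010–14: 0.0800×87.21 + 0.6200×125.36 + 0.1600×99.23 + 0.0600×85.80 + 0.0800×174.73 = 119.7055 per 100000.
2020: 0.0800×67.34 + 0.6200×157.81 + 0.1600×111.11 + 0.0600×97.74 + 0.0800×152.32 = 139.0596 per 100000.
The crude rates (124.02 vs 110.94) would put 2010–14 higher, but that reflects its age composition; once standardized to a common age structure, 2020 has the higher underlying rate.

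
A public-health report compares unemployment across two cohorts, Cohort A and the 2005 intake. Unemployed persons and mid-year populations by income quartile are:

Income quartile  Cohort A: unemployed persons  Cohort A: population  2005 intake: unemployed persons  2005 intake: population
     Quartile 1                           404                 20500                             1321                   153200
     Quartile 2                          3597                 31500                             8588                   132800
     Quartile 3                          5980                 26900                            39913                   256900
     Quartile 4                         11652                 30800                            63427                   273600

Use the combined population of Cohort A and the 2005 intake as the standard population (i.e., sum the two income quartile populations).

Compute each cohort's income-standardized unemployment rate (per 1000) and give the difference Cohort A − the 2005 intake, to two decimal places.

Income-specific rates per 1000 for Cohort A: 19.707, 114.190, 222.305, 378.312.
For the 2005 intake: 8.623, 64.669, 155.364, 231.824.
Combined standard total = 926200; weights = 0.1875, 0.1774, 0.3064, 0.3287.
Cohort A: 0.1875×19.707 + 0.1774×114.190 + 0.3064×222.305 + 0.3287×378.312 = 216.4034 per 1000.
The 2005 intake: 0.1875×8.623 + 0.1774×64.669 + 0.3064×155.364 + 0.3287×231.824 = 136.8844 per 1000.
Difference = 216.4034 − 136.8844 = 79.5191.

79.52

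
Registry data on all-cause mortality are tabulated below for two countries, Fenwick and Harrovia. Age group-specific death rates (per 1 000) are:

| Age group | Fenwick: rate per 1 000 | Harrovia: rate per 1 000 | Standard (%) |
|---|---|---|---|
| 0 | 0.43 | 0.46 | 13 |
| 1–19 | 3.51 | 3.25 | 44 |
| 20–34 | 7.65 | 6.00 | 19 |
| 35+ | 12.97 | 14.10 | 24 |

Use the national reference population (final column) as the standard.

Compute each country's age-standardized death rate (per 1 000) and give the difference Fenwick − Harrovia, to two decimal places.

Standard weights: 0.13, 0.44, 0.19, 0.24.
Fenwick: 0.1300×0.43 + 0.4400×3.51 + 0.1900×7.65 + 0.2400×12.97 = 6.1666 per 1 000.
Harrovia: 0.1300×0.46 + 0.4400×3.25 + 0.1900×6.00 + 0.2400×14.10 = 6.0138 per 1 000.
Difference = 6.1666 − 6.0138 = 0.1528.

0.15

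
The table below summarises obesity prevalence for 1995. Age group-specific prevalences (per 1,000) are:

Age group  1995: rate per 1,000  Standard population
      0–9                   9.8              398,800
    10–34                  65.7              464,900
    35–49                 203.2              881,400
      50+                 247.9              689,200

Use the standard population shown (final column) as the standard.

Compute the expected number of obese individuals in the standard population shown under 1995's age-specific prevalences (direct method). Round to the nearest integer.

Expected obese individuals = Σ (standard pop × age-specific rate ÷ 1,000)
= 398,800×9.8/1,000 + 464,900×65.7/1,000 + 881,400×203.2/1,000 + 689,200×247.9/1,000
= 3908.24 + 30543.93 + 179100.48 + 170852.68 = 384405.33.

384405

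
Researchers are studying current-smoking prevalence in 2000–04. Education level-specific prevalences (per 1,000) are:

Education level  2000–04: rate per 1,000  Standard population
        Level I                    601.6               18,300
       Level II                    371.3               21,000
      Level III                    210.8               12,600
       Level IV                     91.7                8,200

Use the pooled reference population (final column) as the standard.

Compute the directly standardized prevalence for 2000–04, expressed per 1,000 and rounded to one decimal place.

369.6

Standard total = 60,100; weights = 0.3045, 0.3494, 0.2097, 0.1364.
Standardized rate: 0.3045×601.6 + 0.3494×371.3 + 0.2097×210.8 + 0.1364×91.7 = 369.6273 per 1,000.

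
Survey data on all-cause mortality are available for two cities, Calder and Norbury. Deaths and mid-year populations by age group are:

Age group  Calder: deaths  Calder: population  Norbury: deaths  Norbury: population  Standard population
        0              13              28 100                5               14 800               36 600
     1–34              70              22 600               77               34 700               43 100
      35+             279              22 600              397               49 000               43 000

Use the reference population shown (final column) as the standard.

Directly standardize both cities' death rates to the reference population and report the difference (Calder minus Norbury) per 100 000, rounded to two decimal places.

Age-specific rates per 100 000 for Calder: 46.26, 309.73, 1234.51.
For Norbury: 33.78, 221.90, 810.20.
Standard total = 122 700; weights = 0.2983, 0.3513, 0.3504.
Calder: 0.2983×46.26 + 0.3513×309.73 + 0.3504×1234.51 = 555.2312 per 100 000.
Norbury: 0.2983×33.78 + 0.3513×221.90 + 0.3504×810.20 = 371.9579 per 100 000.
Difference = 555.2312 − 371.9579 = 183.2733.

183.27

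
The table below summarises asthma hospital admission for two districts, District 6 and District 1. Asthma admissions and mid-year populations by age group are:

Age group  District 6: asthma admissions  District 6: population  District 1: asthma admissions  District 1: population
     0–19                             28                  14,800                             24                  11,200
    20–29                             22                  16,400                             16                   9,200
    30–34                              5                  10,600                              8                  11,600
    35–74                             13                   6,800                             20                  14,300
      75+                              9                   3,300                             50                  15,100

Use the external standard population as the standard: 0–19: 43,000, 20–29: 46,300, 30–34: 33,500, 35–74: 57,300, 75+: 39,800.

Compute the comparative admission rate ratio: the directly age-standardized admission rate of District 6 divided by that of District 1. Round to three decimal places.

0.926

Age-specific rates per 10,000 for District 6: 18.92, 13.41, 4.72, 19.12, 27.27.
For District 1: 21.43, 17.39, 6.90, 13.99, 33.11.
Standard total = 219,900; weights = 0.1955, 0.2106, 0.1523, 0.2606, 0.1810.
District 6: 0.1955×18.92 + 0.2106×13.41 + 0.1523×4.72 + 0.2606×19.12 + 0.1810×27.27 = 17.1602 per 10,000.
District 1: 0.1955×21.43 + 0.2106×17.39 + 0.1523×6.90 + 0.2606×13.99 + 0.1810×33.11 = 18.5401 per 10,000.
Ratio = 17.1602 ÷ 18.5401 = 0.92557.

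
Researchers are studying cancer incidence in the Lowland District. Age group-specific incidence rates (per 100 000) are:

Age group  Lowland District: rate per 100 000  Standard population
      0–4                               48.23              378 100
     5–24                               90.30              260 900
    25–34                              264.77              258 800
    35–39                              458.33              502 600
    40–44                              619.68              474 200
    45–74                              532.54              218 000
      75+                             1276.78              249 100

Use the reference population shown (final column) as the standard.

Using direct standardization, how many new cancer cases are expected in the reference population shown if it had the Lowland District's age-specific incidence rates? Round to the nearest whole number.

10687

Expected new cancer cases = Σ (standard pop × age-specific rate ÷ 100 000)
= 378 100×48.23/100 000 + 260 900×90.30/100 000 + 258 800×264.77/100 000 + 502 600×458.33/100 000 + 474 200×619.68/100 000 + 218 000×532.54/100 000 + 249 100×1276.78/100 000
= 182.36 + 235.59 + 685.22 + 2303.57 + 2938.52 + 1160.94 + 3180.46 = 10686.66.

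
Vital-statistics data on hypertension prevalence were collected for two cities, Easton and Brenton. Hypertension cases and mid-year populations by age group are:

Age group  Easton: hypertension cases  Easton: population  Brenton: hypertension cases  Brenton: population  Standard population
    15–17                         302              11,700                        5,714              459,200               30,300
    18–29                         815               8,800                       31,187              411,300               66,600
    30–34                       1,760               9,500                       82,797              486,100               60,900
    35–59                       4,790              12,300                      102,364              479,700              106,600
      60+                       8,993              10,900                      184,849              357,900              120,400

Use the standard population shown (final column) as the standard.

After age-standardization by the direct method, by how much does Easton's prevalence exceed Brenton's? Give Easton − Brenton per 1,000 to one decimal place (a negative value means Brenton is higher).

Age-specific rates per 1,000 for Easton: 25.812, 92.614, 185.263, 389.431, 825.046.
For Brenton: 12.443, 75.825, 170.329, 213.392, 516.482.
Standard total = 384,800; weights = 0.0787, 0.1731, 0.1583, 0.2770, 0.3129.
Easton: 0.0787×25.812 + 0.1731×92.614 + 0.1583×185.263 + 0.2770×389.431 + 0.3129×825.046 = 413.4136 per 1,000.
Brenton: 0.0787×12.443 + 0.1731×75.825 + 0.1583×170.329 + 0.2770×213.392 + 0.3129×516.482 = 261.7777 per 1,000.
Difference = 413.4136 − 261.7777 = 151.6359.

151.6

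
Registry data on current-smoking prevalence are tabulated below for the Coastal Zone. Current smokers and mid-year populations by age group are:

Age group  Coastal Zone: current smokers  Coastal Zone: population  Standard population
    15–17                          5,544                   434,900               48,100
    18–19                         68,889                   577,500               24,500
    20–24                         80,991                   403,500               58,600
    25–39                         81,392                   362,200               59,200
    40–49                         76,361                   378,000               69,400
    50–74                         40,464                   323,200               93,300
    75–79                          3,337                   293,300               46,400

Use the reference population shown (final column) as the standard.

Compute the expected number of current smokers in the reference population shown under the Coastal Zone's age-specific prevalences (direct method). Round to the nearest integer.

54830

Age-specific rates per 1,000 for the Coastal Zone: 12.748, 119.288, 200.721, 224.716, 202.013, 125.198, 11.377.
Expected current smokers = Σ (standard pop × age-specific rate ÷ 1,000)
= 48,100×12.748/1,000 + 24,500×119.288/1,000 + 58,600×200.721/1,000 + 59,200×224.716/1,000 + 69,400×202.013/1,000 + 93,300×125.198/1,000 + 46,400×11.377/1,000
= 613.17 + 2922.56 + 11762.26 + 13303.17 + 14019.72 + 11680.98 + 527.91 = 54829.76.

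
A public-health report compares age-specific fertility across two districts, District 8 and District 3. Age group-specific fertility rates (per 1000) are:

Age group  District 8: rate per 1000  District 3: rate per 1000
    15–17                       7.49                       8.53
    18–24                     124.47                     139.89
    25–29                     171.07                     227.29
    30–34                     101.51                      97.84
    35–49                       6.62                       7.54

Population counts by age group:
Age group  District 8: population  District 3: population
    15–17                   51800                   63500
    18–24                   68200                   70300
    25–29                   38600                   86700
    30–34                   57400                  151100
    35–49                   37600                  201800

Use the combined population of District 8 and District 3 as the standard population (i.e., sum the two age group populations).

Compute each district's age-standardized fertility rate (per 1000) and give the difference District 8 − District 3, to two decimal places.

-10.59

Combined standard total = 827000; weights = 0.1394, 0.1675, 0.1515, 0.2521, 0.2895.
District 8: 0.1394×7.49 + 0.1675×124.47 + 0.1515×171.07 + 0.2521×101.51 + 0.2895×6.62 = 75.3173 per 1000.
District 3: 0.1394×8.53 + 0.1675×139.89 + 0.1515×227.29 + 0.2521×97.84 + 0.2895×7.54 = 85.9038 per 1000.
Difference = 75.3173 − 85.9038 = -10.5865.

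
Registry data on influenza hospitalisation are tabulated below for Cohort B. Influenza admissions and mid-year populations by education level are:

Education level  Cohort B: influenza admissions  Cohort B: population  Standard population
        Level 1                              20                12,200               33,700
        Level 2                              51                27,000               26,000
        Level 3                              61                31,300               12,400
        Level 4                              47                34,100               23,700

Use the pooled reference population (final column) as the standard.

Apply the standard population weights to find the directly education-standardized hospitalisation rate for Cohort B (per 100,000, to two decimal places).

Education-specific rates per 100,000 for Cohort B: 163.93, 188.89, 194.89, 137.83.
Standard total = 95,800; weights = 0.3518, 0.2714, 0.1294, 0.2474.
Standardized rate: 0.3518×163.93 + 0.2714×188.89 + 0.1294×194.89 + 0.2474×137.83 = 168.2556 per 100,000.

168.26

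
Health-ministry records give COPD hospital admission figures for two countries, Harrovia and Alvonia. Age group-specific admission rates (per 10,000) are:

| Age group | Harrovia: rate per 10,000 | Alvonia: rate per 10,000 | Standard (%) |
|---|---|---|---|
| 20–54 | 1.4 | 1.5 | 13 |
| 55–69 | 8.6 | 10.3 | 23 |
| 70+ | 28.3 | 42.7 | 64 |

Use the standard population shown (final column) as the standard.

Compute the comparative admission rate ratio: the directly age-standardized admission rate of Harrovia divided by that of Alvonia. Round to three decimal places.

Standard weights: 0.13, 0.23, 0.64.
Harrovia: 0.1300×1.4 + 0.2300×8.6 + 0.6400×28.3 = 20.2720 per 10,000.
Alvonia: 0.1300×1.5 + 0.2300×10.3 + 0.6400×42.7 = 29.8920 per 10,000.
Ratio = 20.2720 ÷ 29.8920 = 0.67817.

0.678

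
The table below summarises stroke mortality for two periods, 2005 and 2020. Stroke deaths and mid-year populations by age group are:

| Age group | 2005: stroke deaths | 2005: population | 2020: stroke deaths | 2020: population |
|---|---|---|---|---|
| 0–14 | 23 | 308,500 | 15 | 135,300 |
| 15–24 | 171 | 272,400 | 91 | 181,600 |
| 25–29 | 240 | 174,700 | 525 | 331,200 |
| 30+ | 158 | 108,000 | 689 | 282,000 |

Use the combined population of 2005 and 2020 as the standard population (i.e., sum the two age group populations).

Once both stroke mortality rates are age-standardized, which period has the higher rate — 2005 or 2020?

Age-specific rates per 100,000 for 2005: 7.46, 62.78, 137.38, 146.30.
For 2020: 11.09, 50.11, 158.51, 244.33.
Combined standard total = 1,793,700; weights = 0.2474, 0.2531, 0.2820, 0.2174.
2005: 0.2474×7.46 + 0.2531×62.78 + 0.2820×137.38 + 0.2174×146.30 = 88.2890 per 100,000.
2020: 0.2474×11.09 + 0.2531×50.11 + 0.2820×158.51 + 0.2174×244.33 = 113.2575 per 100,000.

2020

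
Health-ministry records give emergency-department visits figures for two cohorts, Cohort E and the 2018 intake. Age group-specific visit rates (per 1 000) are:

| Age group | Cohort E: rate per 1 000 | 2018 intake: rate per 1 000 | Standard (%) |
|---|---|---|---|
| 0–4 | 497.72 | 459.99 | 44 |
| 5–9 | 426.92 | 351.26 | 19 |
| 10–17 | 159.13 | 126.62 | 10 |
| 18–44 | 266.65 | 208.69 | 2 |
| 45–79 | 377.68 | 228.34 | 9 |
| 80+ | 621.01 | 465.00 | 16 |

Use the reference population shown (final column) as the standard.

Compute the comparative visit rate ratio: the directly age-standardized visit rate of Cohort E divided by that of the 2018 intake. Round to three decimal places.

Standard weights: 0.44, 0.19, 0.10, 0.02, 0.09, 0.16.
Cohort E: 0.4400×497.72 + 0.1900×426.92 + 0.1000×159.13 + 0.0200×266.65 + 0.0900×377.68 + 0.1600×621.01 = 454.7104 per 1 000.
The 2018 intake: 0.4400×459.99 + 0.1900×351.26 + 0.1000×126.62 + 0.0200×208.69 + 0.0900×228.34 + 0.1600×465.00 = 380.9214 per 1 000.
Ratio = 454.7104 ÷ 380.9214 = 1.19371.

1.194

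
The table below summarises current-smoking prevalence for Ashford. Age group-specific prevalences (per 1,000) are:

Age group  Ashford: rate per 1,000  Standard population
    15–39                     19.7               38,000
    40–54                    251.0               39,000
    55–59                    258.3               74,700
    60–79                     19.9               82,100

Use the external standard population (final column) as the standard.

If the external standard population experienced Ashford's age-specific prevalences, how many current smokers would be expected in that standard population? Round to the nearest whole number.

31466

Expected current smokers = Σ (standard pop × age-specific rate ÷ 1,000)
= 38,000×19.7/1,000 + 39,000×251.0/1,000 + 74,700×258.3/1,000 + 82,100×19.9/1,000
= 748.60 + 9789.00 + 19295.01 + 1633.79 = 31466.40.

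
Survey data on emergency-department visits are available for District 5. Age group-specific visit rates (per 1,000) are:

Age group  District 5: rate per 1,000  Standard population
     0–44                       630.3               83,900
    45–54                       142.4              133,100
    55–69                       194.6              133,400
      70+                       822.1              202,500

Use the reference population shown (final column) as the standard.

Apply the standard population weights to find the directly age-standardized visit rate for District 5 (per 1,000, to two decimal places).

Standard total = 552,900; weights = 0.1517, 0.2407, 0.2413, 0.3663.
Standardized rate: 0.1517×630.3 + 0.2407×142.4 + 0.2413×194.6 + 0.3663×822.1 = 477.9716 per 1,000.

477.97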